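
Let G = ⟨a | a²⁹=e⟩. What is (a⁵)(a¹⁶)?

Compute (a⁵) · (a¹⁶) by multiplying left to right and reducing via the relations at each step:
  (a⁵) · a¹⁶ = a²¹

Answer: a²¹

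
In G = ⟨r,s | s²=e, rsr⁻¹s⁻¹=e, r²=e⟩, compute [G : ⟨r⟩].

First find ord(r) by computing successive powers:
  r¹ = r, r² = e.
So |⟨r⟩| = ord(r) = 2. With |G| = 4, by Lagrange [G : ⟨r⟩] = 4/2 = 2.

Answer: 2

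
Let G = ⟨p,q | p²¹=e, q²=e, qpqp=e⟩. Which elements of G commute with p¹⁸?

⟨p¹⁸⟩ ⊆ C_G(p¹⁸) since powers of p¹⁸ commute with p¹⁸; so |C_G(p¹⁸)| ≥ |⟨p¹⁸⟩| = 7.
By orbit–stabilizer, |C_G(p¹⁸)| = |G| / |conj. class of p¹⁸| = 42 / 2 = 21.
The 21 elements commuting with p¹⁸ are {e, p, p², p³, p⁴, p⁵, p⁶, p⁷, p⁸, p⁹, p¹⁰, p¹¹, p¹², p¹³, p¹⁴, p¹⁵, p¹⁶, p¹⁷, p¹⁸, p¹⁹, p²⁰}.

Answer: {e, p, p², p³, p⁴, p⁵, p⁶, p⁷, p⁸, p⁹, p¹⁰, p¹¹, p¹², p¹³, p¹⁴, p¹⁵, p¹⁶, p¹⁷, p¹⁸, p¹⁹, p²⁰}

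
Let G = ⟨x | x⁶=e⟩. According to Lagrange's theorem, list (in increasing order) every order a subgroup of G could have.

|G| = 6 = 2 · 3. By Lagrange's theorem the order of any subgroup divides 6; the divisors of 6 are 1, 2, 3, 6.

Answer: 1, 2, 3, 6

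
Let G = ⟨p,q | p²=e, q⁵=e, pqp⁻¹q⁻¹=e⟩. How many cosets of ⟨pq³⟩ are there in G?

First find ord(pq³) by computing successive powers:
  (pq³)¹ = pq³, (pq³)² = q, (pq³)³ = pq⁴, (pq³)⁴ = q², (pq³)⁵ = p, (pq³)⁶ = q³, (pq³)⁷ = pq, (pq³)⁸ = q⁴, (pq³)⁹ = pq², (pq³)¹⁰ = e.
So |⟨pq³⟩| = ord(pq³) = 10. With |G| = 10, by Lagrange [G : ⟨pq³⟩] = 10/10 = 1.

Answer: 1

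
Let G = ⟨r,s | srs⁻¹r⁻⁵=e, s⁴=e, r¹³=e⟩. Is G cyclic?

Every cyclic group is abelian. But r·s = rs while s·r = r⁵s, so r·s ≠ s·r and G is not abelian. Hence G is not cyclic.

Answer: No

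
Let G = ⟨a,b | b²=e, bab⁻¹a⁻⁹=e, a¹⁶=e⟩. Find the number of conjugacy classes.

The conjugacy classes (representative and size) are:
  [e] (size 1), [a⁹] (size 2), [a²] (size 1), [a³] (size 2), [a⁴] (size 1), [a¹³] (size 2), [a⁶] (size 1), [a¹⁵] (size 2), [a⁸] (size 1), [a¹⁰] (size 1), [a¹²] (size 1), [a¹⁴] (size 1), [b] (size 2), [ab] (size 2), [a²b] (size 2), [a¹¹b] (size 2), [a⁴b] (size 2), [a¹³b] (size 2), [a¹⁴b] (size 2), [a¹⁵b] (size 2).
Class equation: 1 + 2 + 1 + 2 + 1 + 2 + 1 + 2 + 1 + 1 + 1 + 1 + 2 + 2 + 2 + 2 + 2 + 2 + 2 + 2 = 32 = |G|. So G has 20 conjugacy classes.

Answer: 20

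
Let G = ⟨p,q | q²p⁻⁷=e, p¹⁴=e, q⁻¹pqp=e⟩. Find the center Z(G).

An element z ∈ Z(G) iff z commutes with every generator.
For example p⁷ is central: (p⁷)·p = p⁸ = p·(p⁷); (p⁷)·q = q⁻¹ = q·(p⁷).
Whereas p ∉ Z(G) since p·q = pq ≠ p⁶q⁻¹ = q·p.
Checking each of the 28 elements this way gives Z(G) = {e, p⁷}, of order 2.

Answer: {e, p⁷}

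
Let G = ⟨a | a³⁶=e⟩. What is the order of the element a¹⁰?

Compute successive powers until reaching e:
  (a¹⁰)¹ = a¹⁰, (a¹⁰)² = a²⁰, (a¹⁰)³ = a³⁰, (a¹⁰)⁴ = a⁴, (a¹⁰)⁵ = a¹⁴, (a¹⁰)⁶ = a²⁴, (a¹⁰)⁷ = a³⁴, (a¹⁰)⁸ = a⁸, (a¹⁰)⁹ = a¹⁸, (a¹⁰)¹⁰ = a²⁸, (a¹⁰)¹¹ = a², (a¹⁰)¹² = a¹², (a¹⁰)¹³ = a²², (a¹⁰)¹⁴ = a³², (a¹⁰)¹⁵ = a⁶, (a¹⁰)¹⁶ = a¹⁶, (a¹⁰)¹⁷ = a²⁶, (a¹⁰)¹⁸ = e.
The smallest positive k with (a¹⁰)ᵏ = e is 18.

Answer: 18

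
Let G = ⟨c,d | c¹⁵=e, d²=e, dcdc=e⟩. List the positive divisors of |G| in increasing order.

|G| = 30 = 2 · 3 · 5. By Lagrange's theorem the order of any subgroup divides 30; the divisors of 30 are 1, 2, 3, 5, 6, 10, 15, 30.

Answer: 1, 2, 3, 5, 6, 10, 15, 30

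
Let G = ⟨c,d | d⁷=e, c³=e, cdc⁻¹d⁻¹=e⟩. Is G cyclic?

|G| = 21. The element cd has order 21 (its powers give 21 distinct elements), so ⟨cd⟩ = G and G is cyclic.

Answer: Yes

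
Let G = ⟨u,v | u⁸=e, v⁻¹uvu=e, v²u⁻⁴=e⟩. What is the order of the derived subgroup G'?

G' = [G, G] is generated by all commutators. The generator-pair commutators are: [u, v] = u².
The subgroup they normally generate is {e, u², u⁴, u⁶}, of order 4.
Check: |G/G'| = 16/4 = 4 is the order of the abelianisation.

Answer: 4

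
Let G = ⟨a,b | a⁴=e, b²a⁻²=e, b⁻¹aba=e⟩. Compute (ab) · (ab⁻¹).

Compute (ab) · (ab⁻¹) by multiplying left to right and reducing via the relations at each step:
  (ab) · a = b
  b · b⁻¹ = e

Answer: e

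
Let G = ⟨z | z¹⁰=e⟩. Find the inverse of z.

The order of z is 10 (smallest k with zᵏ = e), so z⁻¹ = z⁹ = z⁹.
Check: z · (z⁹) → z · z⁹ = e, giving e as required.

Answer: z⁹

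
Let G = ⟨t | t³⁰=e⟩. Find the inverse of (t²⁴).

The order of (t²⁴) is 5 (smallest k with (t²⁴)ᵏ = e), so (t²⁴)⁻¹ = (t²⁴)⁴ = t⁶.
Check: (t²⁴) · (t⁶) → (t²⁴) · t⁶ = e, giving e as required.

Answer: t⁶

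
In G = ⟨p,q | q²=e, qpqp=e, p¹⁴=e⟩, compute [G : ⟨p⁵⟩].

First find ord(p⁵) by computing successive powers:
  (p⁵)¹ = p⁵, (p⁵)² = p¹⁰, (p⁵)³ = p, (p⁵)⁴ = p⁶, (p⁵)⁵ = p¹¹, (p⁵)⁶ = p², (p⁵)⁷ = p⁷, (p⁵)⁸ = p¹², (p⁵)⁹ = p³, (p⁵)¹⁰ = p⁸, (p⁵)¹¹ = p¹³, (p⁵)¹² = p⁴, (p⁵)¹³ = p⁹, (p⁵)¹⁴ = e.
So |⟨p⁵⟩| = ord(p⁵) = 14. With |G| = 28, by Lagrange [G : ⟨p⁵⟩] = 28/14 = 2.

Answer: 2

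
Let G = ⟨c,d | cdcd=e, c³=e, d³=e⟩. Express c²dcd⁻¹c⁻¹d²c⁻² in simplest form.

Multiply left to right, reducing at each step:
  (c²) · d = c²d
  (c²d) · c = cd²
  (cd²) · d⁻¹ = cd
  (cd) · c⁻¹ = d²c
  (d²c) · d² = cd²c
  (cd²c) · c⁻² = c²d

Answer: c²d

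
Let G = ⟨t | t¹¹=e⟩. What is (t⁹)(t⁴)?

Compute (t⁹) · (t⁴) by multiplying left to right and reducing via the relations at each step:
  (t⁹) · t⁴ = t²

Answer: t²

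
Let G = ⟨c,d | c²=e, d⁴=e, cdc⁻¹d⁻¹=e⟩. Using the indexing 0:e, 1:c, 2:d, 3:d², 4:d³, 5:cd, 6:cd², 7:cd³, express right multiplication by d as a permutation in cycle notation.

(0 2 3 4)(1 5 6 7)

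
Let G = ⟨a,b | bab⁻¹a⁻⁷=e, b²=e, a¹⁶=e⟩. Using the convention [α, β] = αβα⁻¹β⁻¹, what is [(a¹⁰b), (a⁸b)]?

[(a¹⁰b), (a⁸b)] = (a¹⁰b)·(a⁸b)·(a¹⁰b)⁻¹·(a⁸b)⁻¹.
  (a¹⁰b) · (a⁸b) = a²
  (a²) · (a¹⁰b) = a¹²b
  (a¹²b) · (a⁸b) = a⁴

Answer: a⁴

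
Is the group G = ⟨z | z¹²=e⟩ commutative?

G has a single generator, so G is cyclic and hence abelian.

Answer: Yes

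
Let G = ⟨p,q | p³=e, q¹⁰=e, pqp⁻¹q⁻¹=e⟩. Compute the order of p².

Compute successive powers until reaching e:
  (p²)¹ = p², (p²)² = p, (p²)³ = e.
The smallest positive k with (p²)ᵏ = e is 3.

Answer: 3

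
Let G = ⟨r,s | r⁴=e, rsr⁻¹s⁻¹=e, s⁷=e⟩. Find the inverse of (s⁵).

The order of (s⁵) is 7 (smallest k with (s⁵)ᵏ = e), so (s⁵)⁻¹ = (s⁵)⁶ = s².
Check: (s⁵) · (s²) → (s⁵) · s² = e, giving e as required.

Answer: s²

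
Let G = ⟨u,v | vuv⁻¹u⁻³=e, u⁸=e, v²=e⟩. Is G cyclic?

Every cyclic group is abelian. But u·v = uv while v·u = u³v, so u·v ≠ v·u and G is not abelian. Hence G is not cyclic.

Answer: No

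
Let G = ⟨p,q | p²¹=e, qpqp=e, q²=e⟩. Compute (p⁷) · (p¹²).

Compute (p⁷) · (p¹²) by multiplying left to right and reducing via the relations at each step:
  (p⁷) · p¹² = p¹⁹

Answer: p¹⁹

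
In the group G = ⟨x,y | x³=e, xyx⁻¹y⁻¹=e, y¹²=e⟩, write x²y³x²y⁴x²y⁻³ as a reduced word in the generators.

Multiply left to right, reducing at each step:
  (x²) · y³ = x²y³
  (x²y³) · x² = xy³
  (xy³) · y⁴ = xy⁷
  (xy⁷) · x² = y⁷
  (y⁷) · y⁻³ = y⁴

Answer: y⁴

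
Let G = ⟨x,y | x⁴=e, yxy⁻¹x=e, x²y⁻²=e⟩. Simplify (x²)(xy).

Compute (x²) · (xy) by multiplying left to right and reducing via the relations at each step:
  (x²) · x = x³
  (x³) · y = xy⁻¹

Answer: xy⁻¹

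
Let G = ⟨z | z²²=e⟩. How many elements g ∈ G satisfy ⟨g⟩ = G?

G is cyclic of order 22. An element generates G iff its order is 22, and a cyclic group of order 22 has exactly φ(22) = 10 such elements.

Answer: 10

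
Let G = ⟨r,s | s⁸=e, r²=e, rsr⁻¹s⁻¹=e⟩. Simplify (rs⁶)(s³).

Compute (rs⁶) · (s³) by multiplying left to right and reducing via the relations at each step:
  (rs⁶) · s³ = rs

Answer: rs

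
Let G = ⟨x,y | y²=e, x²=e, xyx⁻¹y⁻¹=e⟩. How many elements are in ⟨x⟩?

|⟨x⟩| equals the order of x. Compute successive powers until reaching e:
  x¹ = x, x² = e.
The smallest positive k with xᵏ = e is 2, so |⟨x⟩| = 2.

Answer: 2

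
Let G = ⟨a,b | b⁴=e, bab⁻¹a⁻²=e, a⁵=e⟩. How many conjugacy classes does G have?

The conjugacy classes (representative and size) are:
  [e] (size 1), [a⁴] (size 4), [a²b] (size 5), [b²] (size 5), [a³b³] (size 5).
Class equation: 1 + 4 + 5 + 5 + 5 = 20 = |G|. So G has 5 conjugacy classes.

Answer: 5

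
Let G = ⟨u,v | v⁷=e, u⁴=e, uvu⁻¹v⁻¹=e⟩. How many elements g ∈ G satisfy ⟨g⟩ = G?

G is cyclic of order 28. An element generates G iff its order is 28, and a cyclic group of order 28 has exactly φ(28) = 12 such elements.

Answer: 12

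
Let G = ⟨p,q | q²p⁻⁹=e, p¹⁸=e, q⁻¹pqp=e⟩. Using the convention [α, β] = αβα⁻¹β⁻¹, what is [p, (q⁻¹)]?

[p, (q⁻¹)] = p·(q⁻¹)·p⁻¹·(q⁻¹)⁻¹.
  p · (q⁻¹) = pq⁻¹
  (pq⁻¹) · (p¹⁷) = p²q⁻¹
  (p²q⁻¹) · q = p²

Answer: p²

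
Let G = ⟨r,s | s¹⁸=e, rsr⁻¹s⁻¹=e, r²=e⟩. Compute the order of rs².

Compute successive powers until reaching e:
  (rs²)¹ = rs², (rs²)² = s⁴, (rs²)³ = rs⁶, (rs²)⁴ = s⁸, (rs²)⁵ = rs¹⁰, (rs²)⁶ = s¹², (rs²)⁷ = rs¹⁴, (rs²)⁸ = s¹⁶, (rs²)⁹ = r, (rs²)¹⁰ = s², (rs²)¹¹ = rs⁴, (rs²)¹² = s⁶, (rs²)¹³ = rs⁸, (rs²)¹⁴ = s¹⁰, (rs²)¹⁵ = rs¹², (rs²)¹⁶ = s¹⁴, (rs²)¹⁷ = rs¹⁶, (rs²)¹⁸ = e.
The smallest positive k with (rs²)ᵏ = e is 18.

Answer: 18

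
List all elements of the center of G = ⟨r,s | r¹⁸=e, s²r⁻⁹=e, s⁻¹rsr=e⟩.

An element z ∈ Z(G) iff z commutes with every generator.
For example r⁹ is central: (r⁹)·r = r¹⁰ = r·(r⁹); (r⁹)·s = s⁻¹ = s·(r⁹).
Whereas r ∉ Z(G) since r·s = rs ≠ r⁸s⁻¹ = s·r.
Checking each of the 36 elements this way gives Z(G) = {e, r⁹}, of order 2.

Answer: {e, r⁹}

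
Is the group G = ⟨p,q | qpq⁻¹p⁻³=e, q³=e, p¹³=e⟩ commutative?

p·q = pq but q·p = p³q, so p·q ≠ q·p and G is not abelian.

Answer: No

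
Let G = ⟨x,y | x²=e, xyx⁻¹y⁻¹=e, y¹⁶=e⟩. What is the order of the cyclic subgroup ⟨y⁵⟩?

|⟨y⁵⟩| equals the order of y⁵. Compute successive powers until reaching e:
  (y⁵)¹ = y⁵, (y⁵)² = y¹⁰, (y⁵)³ = y¹⁵, (y⁵)⁴ = y⁴, (y⁵)⁵ = y⁹, (y⁵)⁶ = y¹⁴, (y⁵)⁷ = y³, (y⁵)⁸ = y⁸, (y⁵)⁹ = y¹³, (y⁵)¹⁰ = y², (y⁵)¹¹ = y⁷, (y⁵)¹² = y¹², (y⁵)¹³ = y, (y⁵)¹⁴ = y⁶, (y⁵)¹⁵ = y¹¹, (y⁵)¹⁶ = e.
The smallest positive k with (y⁵)ᵏ = e is 16, so |⟨y⁵⟩| = 16.

Answer: 16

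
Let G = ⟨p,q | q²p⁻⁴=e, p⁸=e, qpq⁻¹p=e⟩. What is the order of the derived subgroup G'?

G' = [G, G] is generated by all commutators. The generator-pair commutators are: [p, q] = p².
The subgroup they normally generate is {e, p², p⁴, p⁶}, of order 4.
Check: |G/G'| = 16/4 = 4 is the order of the abelianisation.

Answer: 4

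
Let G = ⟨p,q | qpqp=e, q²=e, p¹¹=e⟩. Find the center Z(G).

An element z ∈ Z(G) iff z commutes with every generator.
For example e is central: e·p = p = p·e; e·q = q = q·e.
Whereas p ∉ Z(G) since p·q = pq ≠ p¹⁰q = q·p.
Checking each of the 22 elements this way gives Z(G) = {e}, of order 1.

Answer: {e}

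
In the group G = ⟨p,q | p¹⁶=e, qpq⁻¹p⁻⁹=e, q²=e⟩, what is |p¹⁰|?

Compute successive powers until reaching e:
  (p¹⁰)¹ = p¹⁰, (p¹⁰)² = p⁴, (p¹⁰)³ = p¹⁴, (p¹⁰)⁴ = p⁸, (p¹⁰)⁵ = p², (p¹⁰)⁶ = p¹², (p¹⁰)⁷ = p⁶, (p¹⁰)⁸ = e.
The smallest positive k with (p¹⁰)ᵏ = e is 8.

Answer: 8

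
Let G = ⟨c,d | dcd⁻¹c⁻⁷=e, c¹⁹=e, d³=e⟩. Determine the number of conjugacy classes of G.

The conjugacy classes (representative and size) are:
  [e] (size 1), [c¹¹] (size 3), [c¹⁴] (size 3), [c⁶] (size 3), [c¹⁷] (size 3), [c¹²] (size 3), [c¹⁰] (size 3), [c²d] (size 19), [c¹⁸d²] (size 19).
Class equation: 1 + 3 + 3 + 3 + 3 + 3 + 3 + 19 + 19 = 57 = |G|. So G has 9 conjugacy classes.

Answer: 9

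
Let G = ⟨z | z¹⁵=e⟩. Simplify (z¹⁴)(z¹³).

Compute (z¹⁴) · (z¹³) by multiplying left to right and reducing via the relations at each step:
  (z¹⁴) · z¹³ = z¹²

Answer: z¹²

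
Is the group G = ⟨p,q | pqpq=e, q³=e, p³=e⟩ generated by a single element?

Every cyclic group is abelian. But p·q = pq while q·p = p²q², so p·q ≠ q·p and G is not abelian. Hence G is not cyclic.

Answer: No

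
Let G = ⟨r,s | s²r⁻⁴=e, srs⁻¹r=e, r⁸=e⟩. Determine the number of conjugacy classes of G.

The conjugacy classes (representative and size) are:
  [e] (size 1), [r⁷] (size 2), [r²] (size 2), [r⁵] (size 2), [r⁴] (size 1), [r²s⁻¹] (size 4), [r³s] (size 4).
Class equation: 1 + 2 + 2 + 2 + 1 + 4 + 4 = 16 = |G|. So G has 7 conjugacy classes.

Answer: 7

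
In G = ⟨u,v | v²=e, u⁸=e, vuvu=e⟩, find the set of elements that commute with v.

⟨v⟩ ⊆ C_G(v) since powers of v commute with v; so |C_G(v)| ≥ |⟨v⟩| = 2.
By orbit–stabilizer, |C_G(v)| = |G| / |conj. class of v| = 16 / 4 = 4.
The 4 elements commuting with v are {e, u⁴, v, u⁴v}.

Answer: {e, u⁴, v, u⁴v}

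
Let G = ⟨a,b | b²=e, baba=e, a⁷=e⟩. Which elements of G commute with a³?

⟨a³⟩ ⊆ C_G(a³) since powers of a³ commute with a³; so |C_G(a³)| ≥ |⟨a³⟩| = 7.
By orbit–stabilizer, |C_G(a³)| = |G| / |conj. class of a³| = 14 / 2 = 7.
The 7 elements commuting with a³ are {e, a, a², a³, a⁴, a⁵, a⁶}.

Answer: {e, a, a², a³, a⁴, a⁵, a⁶}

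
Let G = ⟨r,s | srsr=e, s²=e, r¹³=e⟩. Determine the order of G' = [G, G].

G' = [G, G] is generated by all commutators. The generator-pair commutators are: [r, s] = r².
The subgroup they normally generate is {e, r, r², r³, r⁴, r⁵, r⁶, r⁷, r⁸, r⁹, r¹⁰, r¹¹, r¹²}, of order 13.
Check: |G/G'| = 26/13 = 2 is the order of the abelianisation.

Answer: 13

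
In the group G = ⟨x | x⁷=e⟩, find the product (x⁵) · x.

Compute (x⁵) · x by multiplying left to right and reducing via the relations at each step:
  (x⁵) · x = x⁶

Answer: x⁶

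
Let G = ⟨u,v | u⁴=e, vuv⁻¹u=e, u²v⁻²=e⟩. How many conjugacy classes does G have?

The conjugacy classes (representative and size) are:
  [e] (size 1), [u³] (size 2), [u²] (size 1), [v⁻¹] (size 2), [uv] (size 2).
Class equation: 1 + 2 + 1 + 2 + 2 = 8 = |G|. So G has 5 conjugacy classes.

Answer: 5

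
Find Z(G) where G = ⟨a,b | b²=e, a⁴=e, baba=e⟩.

An element z ∈ Z(G) iff z commutes with every generator.
For example a² is central: (a²)·a = a³ = a·(a²); (a²)·b = a²b = b·(a²).
Whereas a ∉ Z(G) since a·b = ab ≠ a³b = b·a.
Checking each of the 8 elements this way gives Z(G) = {e, a²}, of order 2.

Answer: {e, a²}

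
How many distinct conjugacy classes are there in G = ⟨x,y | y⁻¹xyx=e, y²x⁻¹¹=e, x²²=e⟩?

The conjugacy classes (representative and size) are:
  [e] (size 1), [x²¹] (size 2), [x²] (size 2), [x³] (size 2), [x¹⁸] (size 2), [x¹⁷] (size 2), [x⁶] (size 2), [x⁷] (size 2), [x⁸] (size 2), [x¹³] (size 2), [x¹²] (size 2), [x¹¹] (size 1), [x¹⁰y] (size 11), [x⁷y] (size 11).
Class equation: 1 + 2 + 2 + 2 + 2 + 2 + 2 + 2 + 2 + 2 + 2 + 1 + 11 + 11 = 44 = |G|. So G has 14 conjugacy classes.

Answer: 14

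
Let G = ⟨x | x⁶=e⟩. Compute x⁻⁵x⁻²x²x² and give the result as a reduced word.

Multiply left to right, reducing at each step:
  x · x⁻² = x⁵
  (x⁵) · x² = x
  x · x² = x³

Answer: x³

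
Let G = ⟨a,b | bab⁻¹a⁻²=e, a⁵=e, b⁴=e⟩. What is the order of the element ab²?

Compute successive powers until reaching e:
  (ab²)¹ = ab², (ab²)² = e.
The smallest positive k with (ab²)ᵏ = e is 2.

Answer: 2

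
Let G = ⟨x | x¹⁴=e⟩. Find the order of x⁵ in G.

Compute successive powers until reaching e:
  (x⁵)¹ = x⁵, (x⁵)² = x¹⁰, (x⁵)³ = x, (x⁵)⁴ = x⁶, (x⁵)⁵ = x¹¹, (x⁵)⁶ = x², (x⁵)⁷ = x⁷, (x⁵)⁸ = x¹², (x⁵)⁹ = x³, (x⁵)¹⁰ = x⁸, (x⁵)¹¹ = x¹³, (x⁵)¹² = x⁴, (x⁵)¹³ = x⁹, (x⁵)¹⁴ = e.
The smallest positive k with (x⁵)ᵏ = e is 14.

Answer: 14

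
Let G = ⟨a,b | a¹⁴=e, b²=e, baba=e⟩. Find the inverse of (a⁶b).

The order of (a⁶b) is 2 (smallest k with (a⁶b)ᵏ = e), so (a⁶b)⁻¹ = (a⁶b)¹ = a⁶b.
Check: (a⁶b) · (a⁶b) → (a⁶b) · a⁶ = b;   b · b = e, giving e as required.

Answer: a⁶b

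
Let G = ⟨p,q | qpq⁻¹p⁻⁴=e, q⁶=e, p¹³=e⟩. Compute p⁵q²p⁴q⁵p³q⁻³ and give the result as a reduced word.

Multiply left to right, reducing at each step:
  (p⁵) · q² = p⁵q²
  (p⁵q²) · p⁴ = p⁴q²
  (p⁴q²) · q⁵ = p⁴q
  (p⁴q) · p³ = p³q
  (p³q) · q⁻³ = p³q⁴

Answer: p³q⁴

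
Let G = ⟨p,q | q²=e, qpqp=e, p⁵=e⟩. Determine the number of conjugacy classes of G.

The conjugacy classes (representative and size) are:
  [e] (size 1), [p] (size 2), [p²] (size 2), [q] (size 5).
Class equation: 1 + 2 + 2 + 5 = 10 = |G|. So G has 4 conjugacy classes.

Answer: 4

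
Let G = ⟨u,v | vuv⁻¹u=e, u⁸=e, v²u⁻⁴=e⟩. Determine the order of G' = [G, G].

G' = [G, G] is generated by all commutators. The generator-pair commutators are: [u, v] = u².
The subgroup they normally generate is {e, u², u⁴, u⁶}, of order 4.
Check: |G/G'| = 16/4 = 4 is the order of the abelianisation.

Answer: 4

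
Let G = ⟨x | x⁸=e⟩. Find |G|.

G is generated by a single element, so G is cyclic. The relator gives x⁸ = e and no smaller power is forced to be e, so the 8 powers {e, x, x², x³, x⁴, x⁵, x⁶, x⁷} are distinct. Hence |G| = 8.

Answer: 8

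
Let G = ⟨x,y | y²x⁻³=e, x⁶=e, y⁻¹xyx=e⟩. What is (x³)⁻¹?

The order of (x³) is 2 (smallest k with (x³)ᵏ = e), so (x³)⁻¹ = (x³)¹ = x³.
Check: (x³) · (x³) → (x³) · x³ = e, giving e as required.

Answer: x³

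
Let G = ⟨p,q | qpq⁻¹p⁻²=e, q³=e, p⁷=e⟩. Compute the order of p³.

Compute successive powers until reaching e:
  (p³)¹ = p³, (p³)² = p⁶, (p³)³ = p², (p³)⁴ = p⁵, (p³)⁵ = p, (p³)⁶ = p⁴, (p³)⁷ = e.
The smallest positive k with (p³)ᵏ = e is 7.

Answer: 7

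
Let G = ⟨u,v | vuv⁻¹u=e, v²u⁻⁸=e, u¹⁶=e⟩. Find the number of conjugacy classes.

The conjugacy classes (representative and size) are:
  [e] (size 1), [u] (size 2), [u¹⁴] (size 2), [u¹³] (size 2), [u¹²] (size 2), [u⁵] (size 2), [u¹⁰] (size 2), [u⁷] (size 2), [u⁸] (size 1), [v⁻¹] (size 8), [u⁷v⁻¹] (size 8).
Class equation: 1 + 2 + 2 + 2 + 2 + 2 + 2 + 2 + 1 + 8 + 8 = 32 = |G|. So G has 11 conjugacy classes.

Answer: 11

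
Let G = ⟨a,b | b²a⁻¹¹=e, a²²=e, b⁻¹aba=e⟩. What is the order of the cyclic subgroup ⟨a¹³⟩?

|⟨a¹³⟩| equals the order of a¹³. Compute successive powers until reaching e:
  (a¹³)¹ = a¹³, (a¹³)² = a⁴, (a¹³)³ = a¹⁷, (a¹³)⁴ = a⁸, (a¹³)⁵ = a²¹, (a¹³)⁶ = a¹², (a¹³)⁷ = a³, (a¹³)⁸ = a¹⁶, (a¹³)⁹ = a⁷, (a¹³)¹⁰ = a²⁰, (a¹³)¹¹ = a¹¹, (a¹³)¹² = a², (a¹³)¹³ = a¹⁵, (a¹³)¹⁴ = a⁶, (a¹³)¹⁵ = a¹⁹, (a¹³)¹⁶ = a¹⁰, (a¹³)¹⁷ = a, (a¹³)¹⁸ = a¹⁴, (a¹³)¹⁹ = a⁵, (a¹³)²⁰ = a¹⁸, (a¹³)²¹ = a⁹, (a¹³)²² = e.
The smallest positive k with (a¹³)ᵏ = e is 22, so |⟨a¹³⟩| = 22.

Answer: 22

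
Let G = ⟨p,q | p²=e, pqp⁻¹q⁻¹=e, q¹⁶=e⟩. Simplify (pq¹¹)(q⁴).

Compute (pq¹¹) · (q⁴) by multiplying left to right and reducing via the relations at each step:
  (pq¹¹) · q⁴ = pq¹⁵

Answer: pq¹⁵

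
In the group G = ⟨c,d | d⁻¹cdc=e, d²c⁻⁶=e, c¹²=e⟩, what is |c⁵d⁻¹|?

Compute successive powers until reaching e:
  (c⁵d⁻¹)¹ = c⁵d⁻¹, (c⁵d⁻¹)² = c⁶, (c⁵d⁻¹)³ = c⁵d, (c⁵d⁻¹)⁴ = e.
The smallest positive k with (c⁵d⁻¹)ᵏ = e is 4.

Answer: 4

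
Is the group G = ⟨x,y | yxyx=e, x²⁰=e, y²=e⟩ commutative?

x·y = xy but y·x = x¹⁹y, so x·y ≠ y·x and G is not abelian.

Answer: No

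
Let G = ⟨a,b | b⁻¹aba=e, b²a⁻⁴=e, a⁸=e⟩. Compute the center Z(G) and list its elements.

An element z ∈ Z(G) iff z commutes with every generator.
For example a⁴ is central: (a⁴)·a = a⁵ = a·(a⁴); (a⁴)·b = b⁻¹ = b·(a⁴).
Whereas a ∉ Z(G) since a·b = ab ≠ a³b⁻¹ = b·a.
Checking each of the 16 elements this way gives Z(G) = {e, a⁴}, of order 2.

Answer: {e, a⁴}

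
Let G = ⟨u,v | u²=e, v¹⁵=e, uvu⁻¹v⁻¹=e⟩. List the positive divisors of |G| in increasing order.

|G| = 30 = 2 · 3 · 5. By Lagrange's theorem the order of any subgroup divides 30; the divisors of 30 are 1, 2, 3, 5, 6, 10, 15, 30.

Answer: 1, 2, 3, 5, 6, 10, 15, 30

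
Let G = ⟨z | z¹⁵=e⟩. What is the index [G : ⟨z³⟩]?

First find ord(z³) by computing successive powers:
  (z³)¹ = z³, (z³)² = z⁶, (z³)³ = z⁹, (z³)⁴ = z¹², (z³)⁵ = e.
So |⟨z³⟩| = ord(z³) = 5. With |G| = 15, by Lagrange [G : ⟨z³⟩] = 15/5 = 3.

Answer: 3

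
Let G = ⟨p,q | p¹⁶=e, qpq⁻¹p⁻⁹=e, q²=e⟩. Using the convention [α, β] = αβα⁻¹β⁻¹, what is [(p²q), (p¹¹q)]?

[(p²q), (p¹¹q)] = (p²q)·(p¹¹q)·(p²q)⁻¹·(p¹¹q)⁻¹.
  (p²q) · (p¹¹q) = p⁵
  (p⁵) · (p¹⁴q) = p³q
  (p³q) · (p¹³q) = p⁸

Answer: p⁸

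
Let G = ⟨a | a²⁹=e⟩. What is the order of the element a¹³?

Compute successive powers until reaching e:
  (a¹³)¹ = a¹³, (a¹³)² = a²⁶, (a¹³)³ = a¹⁰, (a¹³)⁴ = a²³, (a¹³)⁵ = a⁷, (a¹³)⁶ = a²⁰, (a¹³)⁷ = a⁴, (a¹³)⁸ = a¹⁷, (a¹³)⁹ = a, (a¹³)¹⁰ = a¹⁴, (a¹³)¹¹ = a²⁷, (a¹³)¹² = a¹¹, (a¹³)¹³ = a²⁴, (a¹³)¹⁴ = a⁸, (a¹³)¹⁵ = a²¹, (a¹³)¹⁶ = a⁵, (a¹³)¹⁷ = a¹⁸, (a¹³)¹⁸ = a², (a¹³)¹⁹ = a¹⁵, (a¹³)²⁰ = a²⁸, (a¹³)²¹ = a¹², (a¹³)²² = a²⁵, (a¹³)²³ = a⁹, (a¹³)²⁴ = a²², (a¹³)²⁵ = a⁶, (a¹³)²⁶ = a¹⁹, (a¹³)²⁷ = a³, (a¹³)²⁸ = a¹⁶, (a¹³)²⁹ = e.
The smallest positive k with (a¹³)ᵏ = e is 29.

Answer: 29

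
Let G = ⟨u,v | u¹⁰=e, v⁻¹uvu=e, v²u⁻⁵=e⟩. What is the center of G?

An element z ∈ Z(G) iff z commutes with every generator.
For example u⁵ is central: (u⁵)·u = u⁶ = u·(u⁵); (u⁵)·v = v⁻¹ = v·(u⁵).
Whereas u ∉ Z(G) since u·v = uv ≠ u⁴v⁻¹ = v·u.
Checking each of the 20 elements this way gives Z(G) = {e, u⁵}, of order 2.

Answer: {e, u⁵}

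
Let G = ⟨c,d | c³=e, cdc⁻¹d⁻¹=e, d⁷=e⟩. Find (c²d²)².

Compute successive powers of (c²d²), reducing at each step:
  (c²d²)²: (c²d²) · c² = cd²;   (cd²) · d² = cd⁴

Answer: cd⁴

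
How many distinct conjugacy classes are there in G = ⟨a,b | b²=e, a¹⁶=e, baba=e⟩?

The conjugacy classes (representative and size) are:
  [e] (size 1), [a¹⁵] (size 2), [a²] (size 2), [a³] (size 2), [a¹²] (size 2), [a⁵] (size 2), [a⁶] (size 2), [a⁷] (size 2), [a⁸] (size 1), [a²b] (size 8), [a¹⁵b] (size 8).
Class equation: 1 + 2 + 2 + 2 + 2 + 2 + 2 + 2 + 1 + 8 + 8 = 32 = |G|. So G has 11 conjugacy classes.

Answer: 11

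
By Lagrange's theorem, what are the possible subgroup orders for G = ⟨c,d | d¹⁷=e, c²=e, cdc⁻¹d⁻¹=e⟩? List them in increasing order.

|G| = 34 = 2 · 17. By Lagrange's theorem the order of any subgroup divides 34; the divisors of 34 are 1, 2, 17, 34.

Answer: 1, 2, 17, 34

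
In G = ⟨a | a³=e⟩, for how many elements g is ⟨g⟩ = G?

G is cyclic of order 3. An element generates G iff its order is 3, and a cyclic group of order 3 has exactly φ(3) = 2 such elements.

Answer: 2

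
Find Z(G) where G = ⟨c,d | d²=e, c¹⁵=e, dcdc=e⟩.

An element z ∈ Z(G) iff z commutes with every generator.
For example e is central: e·c = c = c·e; e·d = d = d·e.
Whereas c ∉ Z(G) since c·d = cd ≠ c¹⁴d = d·c.
Checking each of the 30 elements this way gives Z(G) = {e}, of order 1.

Answer: {e}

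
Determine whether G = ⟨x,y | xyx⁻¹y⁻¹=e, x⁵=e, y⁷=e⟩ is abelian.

Each pair of generators commutes: x·y = xy = y·x. Since the generators pairwise commute, every element of G commutes with every other, so G is abelian.

Answer: Yes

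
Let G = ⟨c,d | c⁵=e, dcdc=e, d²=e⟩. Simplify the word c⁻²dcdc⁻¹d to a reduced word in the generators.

Multiply left to right, reducing at each step:
  (c³) · d = c³d
  (c³d) · c = c²d
  (c²d) · d = c²
  (c²) · c⁻¹ = c
  c · d = cd

Answer: cd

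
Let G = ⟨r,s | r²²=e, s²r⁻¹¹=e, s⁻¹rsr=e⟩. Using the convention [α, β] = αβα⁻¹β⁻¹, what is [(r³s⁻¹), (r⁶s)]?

[(r³s⁻¹), (r⁶s)] = (r³s⁻¹)·(r⁶s)·(r³s⁻¹)⁻¹·(r⁶s)⁻¹.
  (r³s⁻¹) · (r⁶s) = r¹⁹
  (r¹⁹) · (r³s) = s
  s · (r⁶s⁻¹) = r¹⁶

Answer: r¹⁶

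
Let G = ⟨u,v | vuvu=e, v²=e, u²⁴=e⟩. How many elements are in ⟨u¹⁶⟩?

|⟨u¹⁶⟩| equals the order of u¹⁶. Compute successive powers until reaching e:
  (u¹⁶)¹ = u¹⁶, (u¹⁶)² = u⁸, (u¹⁶)³ = e.
The smallest positive k with (u¹⁶)ᵏ = e is 3, so |⟨u¹⁶⟩| = 3.

Answer: 3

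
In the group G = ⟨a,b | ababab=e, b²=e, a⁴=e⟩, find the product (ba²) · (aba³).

Compute (ba²) · (aba³) by multiplying left to right and reducing via the relations at each step:
  (ba²) · a = ba³
  (ba³) · b = aba
  (aba) · a³ = ab

Answer: ab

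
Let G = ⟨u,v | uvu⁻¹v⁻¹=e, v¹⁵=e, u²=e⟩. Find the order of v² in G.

Compute successive powers until reaching e:
  (v²)¹ = v², (v²)² = v⁴, (v²)³ = v⁶, (v²)⁴ = v⁸, (v²)⁵ = v¹⁰, (v²)⁶ = v¹², (v²)⁷ = v¹⁴, (v²)⁸ = v, (v²)⁹ = v³, (v²)¹⁰ = v⁵, (v²)¹¹ = v⁷, (v²)¹² = v⁹, (v²)¹³ = v¹¹, (v²)¹⁴ = v¹³, (v²)¹⁵ = e.
The smallest positive k with (v²)ᵏ = e is 15.

Answer: 15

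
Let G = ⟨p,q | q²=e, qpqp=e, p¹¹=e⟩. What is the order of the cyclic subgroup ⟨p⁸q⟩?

|⟨p⁸q⟩| equals the order of p⁸q. Compute successive powers until reaching e:
  (p⁸q)¹ = p⁸q, (p⁸q)² = e.
The smallest positive k with (p⁸q)ᵏ = e is 2, so |⟨p⁸q⟩| = 2.

Answer: 2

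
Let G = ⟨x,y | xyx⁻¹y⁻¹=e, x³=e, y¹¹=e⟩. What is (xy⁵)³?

Compute successive powers of (xy⁵), reducing at each step:
  (xy⁵)²: (xy⁵) · x = x²y⁵;   (x²y⁵) · y⁵ = x²y¹⁰
  (xy⁵)³: (x²y¹⁰) · x = y¹⁰;   (y¹⁰) · y⁵ = y⁴

Answer: y⁴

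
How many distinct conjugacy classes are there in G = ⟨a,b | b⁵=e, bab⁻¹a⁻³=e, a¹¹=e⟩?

The conjugacy classes (representative and size) are:
  [e] (size 1), [a³] (size 5), [a⁶] (size 5), [a⁷b] (size 11), [a⁹b²] (size 11), [a⁷b³] (size 11), [a⁷b⁴] (size 11).
Class equation: 1 + 5 + 5 + 11 + 11 + 11 + 11 = 55 = |G|. So G has 7 conjugacy classes.

Answer: 7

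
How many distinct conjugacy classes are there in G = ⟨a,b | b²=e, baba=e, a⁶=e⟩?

The conjugacy classes (representative and size) are:
  [e] (size 1), [a⁵] (size 2), [a⁴] (size 2), [a³] (size 1), [b] (size 3), [a³b] (size 3).
Class equation: 1 + 2 + 2 + 1 + 3 + 3 = 12 = |G|. So G has 6 conjugacy classes.

Answer: 6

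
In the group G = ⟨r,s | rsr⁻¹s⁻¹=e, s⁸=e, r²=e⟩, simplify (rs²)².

Compute successive powers of (rs²), reducing at each step:
  (rs²)²: (rs²) · r = s²;   (s²) · s² = s⁴

Answer: s⁴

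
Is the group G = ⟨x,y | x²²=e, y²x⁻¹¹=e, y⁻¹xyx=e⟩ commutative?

x·y = xy but y·x = x¹⁰y⁻¹, so x·y ≠ y·x and G is not abelian.

Answer: No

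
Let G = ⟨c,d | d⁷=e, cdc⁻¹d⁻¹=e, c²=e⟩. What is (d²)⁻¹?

The order of (d²) is 7 (smallest k with (d²)ᵏ = e), so (d²)⁻¹ = (d²)⁶ = d⁵.
Check: (d²) · (d⁵) → (d²) · d⁵ = e, giving e as required.

Answer: d⁵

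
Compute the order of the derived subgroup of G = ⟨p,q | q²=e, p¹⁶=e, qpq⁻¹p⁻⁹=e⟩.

G' = [G, G] is generated by all commutators. The generator-pair commutators are: [p, q] = p⁸.
The subgroup they normally generate is {e, p⁸}, of order 2.
Check: |G/G'| = 32/2 = 16 is the order of the abelianisation.

Answer: 2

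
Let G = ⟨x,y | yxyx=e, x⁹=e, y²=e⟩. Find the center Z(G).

An element z ∈ Z(G) iff z commutes with every generator.
For example e is central: e·x = x = x·e; e·y = y = y·e.
Whereas x ∉ Z(G) since x·y = xy ≠ x⁸y = y·x.
Checking each of the 18 elements this way gives Z(G) = {e}, of order 1.

Answer: {e}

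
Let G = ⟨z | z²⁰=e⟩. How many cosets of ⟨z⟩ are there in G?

First find ord(z) by computing successive powers:
  z¹ = z, z² = z², z³ = z³, z⁴ = z⁴, z⁵ = z⁵, z⁶ = z⁶, z⁷ = z⁷, z⁸ = z⁸, z⁹ = z⁹, z¹⁰ = z¹⁰, z¹¹ = z¹¹, z¹² = z¹², z¹³ = z¹³, z¹⁴ = z¹⁴, z¹⁵ = z¹⁵, z¹⁶ = z¹⁶, z¹⁷ = z¹⁷, z¹⁸ = z¹⁸, z¹⁹ = z¹⁹, z²⁰ = e.
So |⟨z⟩| = ord(z) = 20. With |G| = 20, by Lagrange [G : ⟨z⟩] = 20/20 = 1.

Answer: 1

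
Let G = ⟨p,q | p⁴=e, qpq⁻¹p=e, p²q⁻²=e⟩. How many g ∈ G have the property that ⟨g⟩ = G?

⟨g⟩ = G would require ord(g) = |G| = 8, but the maximum element order in G is 4 < 8. So G is not cyclic and no single element generates it: the count is 0.

Answer: 0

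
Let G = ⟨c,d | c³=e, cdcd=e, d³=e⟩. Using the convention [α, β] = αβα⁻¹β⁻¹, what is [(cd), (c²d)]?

[(cd), (c²d)] = (cd)·(c²d)·(cd)⁻¹·(c²d)⁻¹.
  (cd) · (c²d) = dc²
  (dc²) · (cd) = d²
  (d²) · (d²c) = c²d²

Answer: c²d²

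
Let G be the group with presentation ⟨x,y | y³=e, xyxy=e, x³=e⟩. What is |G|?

Enumerate words in the generators, reducing via the relations: the distinct elements are
  {e, x, y, xy, x², y², xy², x²y, yx², y²x, xy²x, x²y²}.
No further products give new elements, so |G| = 12.

Answer: 12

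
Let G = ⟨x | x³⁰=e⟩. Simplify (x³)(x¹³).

Compute (x³) · (x¹³) by multiplying left to right and reducing via the relations at each step:
  (x³) · x¹³ = x¹⁶

Answer: x¹⁶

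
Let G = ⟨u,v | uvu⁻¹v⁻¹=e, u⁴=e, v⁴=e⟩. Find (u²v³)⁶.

Compute successive powers of (u²v³), reducing at each step:
  (u²v³)²: (u²v³) · u² = v³;   (v³) · v³ = v²
  (u²v³)³: (v²) · u² = u²v²;   (u²v²) · v³ = u²v
  (u²v³)⁴: (u²v) · u² = v;   v · v³ = e
  (u²v³)⁵: e · u² = u²;   (u²) · v³ = u²v³
  (u²v³)⁶: (u²v³) · u² = v³;   (v³) · v³ = v²

Answer: v²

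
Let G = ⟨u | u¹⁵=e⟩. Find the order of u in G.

Compute successive powers until reaching e:
  u¹ = u, u² = u², u³ = u³, u⁴ = u⁴, u⁵ = u⁵, u⁶ = u⁶, u⁷ = u⁷, u⁸ = u⁸, u⁹ = u⁹, u¹⁰ = u¹⁰, u¹¹ = u¹¹, u¹² = u¹², u¹³ = u¹³, u¹⁴ = u¹⁴, u¹⁵ = e.
The smallest positive k with uᵏ = e is 15.

Answer: 15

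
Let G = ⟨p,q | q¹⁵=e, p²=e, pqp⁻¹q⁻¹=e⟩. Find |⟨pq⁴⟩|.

|⟨pq⁴⟩| equals the order of pq⁴. Compute successive powers until reaching e:
  (pq⁴)¹ = pq⁴, (pq⁴)² = q⁸, (pq⁴)³ = pq¹², (pq⁴)⁴ = q, (pq⁴)⁵ = pq⁵, (pq⁴)⁶ = q⁹, (pq⁴)⁷ = pq¹³, (pq⁴)⁸ = q², (pq⁴)⁹ = pq⁶, (pq⁴)¹⁰ = q¹⁰, (pq⁴)¹¹ = pq¹⁴, (pq⁴)¹² = q³, (pq⁴)¹³ = pq⁷, (pq⁴)¹⁴ = q¹¹, (pq⁴)¹⁵ = p, (pq⁴)¹⁶ = q⁴, (pq⁴)¹⁷ = pq⁸, (pq⁴)¹⁸ = q¹², (pq⁴)¹⁹ = pq, (pq⁴)²⁰ = q⁵, (pq⁴)²¹ = pq⁹, (pq⁴)²² = q¹³, (pq⁴)²³ = pq², (pq⁴)²⁴ = q⁶, (pq⁴)²⁵ = pq¹⁰, (pq⁴)²⁶ = q¹⁴, (pq⁴)²⁷ = pq³, (pq⁴)²⁸ = q⁷, (pq⁴)²⁹ = pq¹¹, (pq⁴)³⁰ = e.
The smallest positive k with (pq⁴)ᵏ = e is 30, so |⟨pq⁴⟩| = 30.

Answer: 30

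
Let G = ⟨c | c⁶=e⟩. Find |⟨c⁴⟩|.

|⟨c⁴⟩| equals the order of c⁴. Compute successive powers until reaching e:
  (c⁴)¹ = c⁴, (c⁴)² = c², (c⁴)³ = e.
The smallest positive k with (c⁴)ᵏ = e is 3, so |⟨c⁴⟩| = 3.

Answer: 3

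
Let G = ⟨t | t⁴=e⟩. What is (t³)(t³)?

Compute (t³) · (t³) by multiplying left to right and reducing via the relations at each step:
  (t³) · t³ = t²

Answer: t²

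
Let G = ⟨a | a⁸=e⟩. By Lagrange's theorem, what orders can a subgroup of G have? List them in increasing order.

|G| = 8 = 2³. By Lagrange's theorem the order of any subgroup divides 8; the divisors of 8 are 1, 2, 4, 8.

Answer: 1, 2, 4, 8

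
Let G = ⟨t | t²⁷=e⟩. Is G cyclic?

|G| = 27. The element t has order 27 (its powers give 27 distinct elements), so ⟨t⟩ = G and G is cyclic.

Answer: Yes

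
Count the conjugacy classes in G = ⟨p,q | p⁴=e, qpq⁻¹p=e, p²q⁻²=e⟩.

The conjugacy classes (representative and size) are:
  [e] (size 1), [p³] (size 2), [p²] (size 1), [q⁻¹] (size 2), [pq] (size 2).
Class equation: 1 + 2 + 1 + 2 + 2 = 8 = |G|. So G has 5 conjugacy classes.

Answer: 5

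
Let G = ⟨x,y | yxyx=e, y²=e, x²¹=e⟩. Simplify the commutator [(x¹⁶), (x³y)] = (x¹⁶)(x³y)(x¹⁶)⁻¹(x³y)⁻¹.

[(x¹⁶), (x³y)] = (x¹⁶)·(x³y)·(x¹⁶)⁻¹·(x³y)⁻¹.
  (x¹⁶) · (x³y) = x¹⁹y
  (x¹⁹y) · (x⁵) = x¹⁴y
  (x¹⁴y) · (x³y) = x¹¹

Answer: x¹¹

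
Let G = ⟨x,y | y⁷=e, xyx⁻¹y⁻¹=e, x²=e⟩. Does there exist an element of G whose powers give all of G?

|G| = 14. The element xy has order 14 (its powers give 14 distinct elements), so ⟨xy⟩ = G and G is cyclic.

Answer: Yes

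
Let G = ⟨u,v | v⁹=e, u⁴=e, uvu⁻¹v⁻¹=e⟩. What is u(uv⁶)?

Compute u · (uv⁶) by multiplying left to right and reducing via the relations at each step:
  u · u = u²
  (u²) · v⁶ = u²v⁶

Answer: u²v⁶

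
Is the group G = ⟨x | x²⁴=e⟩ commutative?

G has a single generator, so G is cyclic and hence abelian.

Answer: Yes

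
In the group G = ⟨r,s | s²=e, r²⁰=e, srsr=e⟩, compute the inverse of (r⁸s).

The order of (r⁸s) is 2 (smallest k with (r⁸s)ᵏ = e), so (r⁸s)⁻¹ = (r⁸s)¹ = r⁸s.
Check: (r⁸s) · (r⁸s) → (r⁸s) · r⁸ = s;   s · s = e, giving e as required.

Answer: r⁸s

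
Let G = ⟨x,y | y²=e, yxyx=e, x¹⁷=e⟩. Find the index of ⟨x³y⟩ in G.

First find ord(x³y) by computing successive powers:
  (x³y)¹ = x³y, (x³y)² = e.
So |⟨x³y⟩| = ord(x³y) = 2. With |G| = 34, by Lagrange [G : ⟨x³y⟩] = 34/2 = 17.

Answer: 17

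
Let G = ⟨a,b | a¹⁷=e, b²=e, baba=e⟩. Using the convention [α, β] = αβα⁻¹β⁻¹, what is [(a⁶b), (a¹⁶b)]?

[(a⁶b), (a¹⁶b)] = (a⁶b)·(a¹⁶b)·(a⁶b)⁻¹·(a¹⁶b)⁻¹.
  (a⁶b) · (a¹⁶b) = a⁷
  (a⁷) · (a⁶b) = a¹³b
  (a¹³b) · (a¹⁶b) = a¹⁴

Answer: a¹⁴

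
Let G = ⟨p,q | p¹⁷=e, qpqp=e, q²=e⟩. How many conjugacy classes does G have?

The conjugacy classes (representative and size) are:
  [e] (size 1), [p¹⁶] (size 2), [p²] (size 2), [p³] (size 2), [p¹³] (size 2), [p¹²] (size 2), [p⁶] (size 2), [p¹⁰] (size 2), [p⁹] (size 2), [p⁷q] (size 17).
Class equation: 1 + 2 + 2 + 2 + 2 + 2 + 2 + 2 + 2 + 17 = 34 = |G|. So G has 10 conjugacy classes.

Answer: 10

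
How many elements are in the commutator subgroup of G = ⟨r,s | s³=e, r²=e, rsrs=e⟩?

G' = [G, G] is generated by all commutators. The generator-pair commutators are: [r, s] = s.
The subgroup they normally generate is {e, s, s²}, of order 3.
Check: |G/G'| = 6/3 = 2 is the order of the abelianisation.

Answer: 3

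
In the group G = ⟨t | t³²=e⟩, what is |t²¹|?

Compute successive powers until reaching e:
  (t²¹)¹ = t²¹, (t²¹)² = t¹⁰, (t²¹)³ = t³¹, (t²¹)⁴ = t²⁰, (t²¹)⁵ = t⁹, (t²¹)⁶ = t³⁰, (t²¹)⁷ = t¹⁹, (t²¹)⁸ = t⁸, (t²¹)⁹ = t²⁹, (t²¹)¹⁰ = t¹⁸, (t²¹)¹¹ = t⁷, (t²¹)¹² = t²⁸, (t²¹)¹³ = t¹⁷, (t²¹)¹⁴ = t⁶, (t²¹)¹⁵ = t²⁷, (t²¹)¹⁶ = t¹⁶, (t²¹)¹⁷ = t⁵, (t²¹)¹⁸ = t²⁶, (t²¹)¹⁹ = t¹⁵, (t²¹)²⁰ = t⁴, (t²¹)²¹ = t²⁵, (t²¹)²² = t¹⁴, (t²¹)²³ = t³, (t²¹)²⁴ = t²⁴, (t²¹)²⁵ = t¹³, (t²¹)²⁶ = t², (t²¹)²⁷ = t²³, (t²¹)²⁸ = t¹², (t²¹)²⁹ = t, (t²¹)³⁰ = t²², (t²¹)³¹ = t¹¹, (t²¹)³² = e.
The smallest positive k with (t²¹)ᵏ = e is 32.

Answer: 32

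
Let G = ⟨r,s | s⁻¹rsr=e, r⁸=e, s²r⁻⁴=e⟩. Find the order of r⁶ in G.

Compute successive powers until reaching e:
  (r⁶)¹ = r⁶, (r⁶)² = r⁴, (r⁶)³ = r², (r⁶)⁴ = e.
The smallest positive k with (r⁶)ᵏ = e is 4.

Answer: 4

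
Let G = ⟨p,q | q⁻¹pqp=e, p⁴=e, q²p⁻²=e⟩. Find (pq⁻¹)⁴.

Compute successive powers of (pq⁻¹), reducing at each step:
  (pq⁻¹)²: (pq⁻¹) · p = q⁻¹;   (q⁻¹) · q⁻¹ = p²
  (pq⁻¹)³: (p²) · p = p³;   (p³) · q⁻¹ = pq
  (pq⁻¹)⁴: (pq) · p = q;   q · q⁻¹ = e

Answer: e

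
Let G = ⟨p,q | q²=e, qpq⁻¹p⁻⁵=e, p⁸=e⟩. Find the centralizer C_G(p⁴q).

⟨p⁴q⟩ ⊆ C_G(p⁴q) since powers of p⁴q commute with p⁴q; so |C_G(p⁴q)| ≥ |⟨p⁴q⟩| = 2.
By orbit–stabilizer, |C_G(p⁴q)| = |G| / |conj. class of p⁴q| = 16 / 2 = 8.
The 8 elements commuting with p⁴q are {e, p², p⁴, p⁶, q, p⁶q, p²q, p⁴q}.

Answer: {e, p², p⁴, p⁶, q, p⁶q, p²q, p⁴q}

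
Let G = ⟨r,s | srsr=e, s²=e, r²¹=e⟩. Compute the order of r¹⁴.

Compute successive powers until reaching e:
  (r¹⁴)¹ = r¹⁴, (r¹⁴)² = r⁷, (r¹⁴)³ = e.
The smallest positive k with (r¹⁴)ᵏ = e is 3.

Answer: 3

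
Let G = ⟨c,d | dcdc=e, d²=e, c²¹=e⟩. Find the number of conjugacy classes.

The conjugacy classes (representative and size) are:
  [e] (size 1), [c²⁰] (size 2), [c²] (size 2), [c³] (size 2), [c¹⁷] (size 2), [c⁵] (size 2), [c⁶] (size 2), [c⁷] (size 2), [c⁸] (size 2), [c⁹] (size 2), [c¹⁰] (size 2), [d] (size 21).
Class equation: 1 + 2 + 2 + 2 + 2 + 2 + 2 + 2 + 2 + 2 + 2 + 21 = 42 = |G|. So G has 12 conjugacy classes.

Answer: 12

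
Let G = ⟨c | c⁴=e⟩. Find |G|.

G is generated by a single element, so G is cyclic. The relator gives c⁴ = e and no smaller power is forced to be e, so the 4 powers {c, e, c², c³} are distinct. Hence |G| = 4.

Answer: 4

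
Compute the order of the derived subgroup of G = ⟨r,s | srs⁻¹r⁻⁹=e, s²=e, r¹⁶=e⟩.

G' = [G, G] is generated by all commutators. The generator-pair commutators are: [r, s] = r⁸.
The subgroup they normally generate is {e, r⁸}, of order 2.
Check: |G/G'| = 32/2 = 16 is the order of the abelianisation.

Answer: 2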